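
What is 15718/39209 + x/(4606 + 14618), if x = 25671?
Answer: 436232357/251251272 ≈ 1.7362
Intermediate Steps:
15718/39209 + x/(4606 + 14618) = 15718/39209 + 25671/(4606 + 14618) = 15718*(1/39209) + 25671/19224 = 15718/39209 + 25671*(1/19224) = 15718/39209 + 8557/6408 = 436232357/251251272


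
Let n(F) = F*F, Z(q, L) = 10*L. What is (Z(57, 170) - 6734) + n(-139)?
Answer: 14287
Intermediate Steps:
n(F) = F²
(Z(57, 170) - 6734) + n(-139) = (10*170 - 6734) + (-139)² = (1700 - 6734) + 19321 = -5034 + 19321 = 14287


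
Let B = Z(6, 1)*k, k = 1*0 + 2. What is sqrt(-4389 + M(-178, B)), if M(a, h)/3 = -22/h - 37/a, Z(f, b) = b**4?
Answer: 3*I*sqrt(15565210)/178 ≈ 66.493*I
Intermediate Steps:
k = 2 (k = 0 + 2 = 2)
B = 2 (B = 1**4*2 = 1*2 = 2)
M(a, h) = -111/a - 66/h (M(a, h) = 3*(-22/h - 37/a) = 3*(-37/a - 22/h) = -111/a - 66/h)
sqrt(-4389 + M(-178, B)) = sqrt(-4389 + (-111/(-178) - 66/2)) = sqrt(-4389 + (-111*(-1/178) - 66*1/2)) = sqrt(-4389 + (111/178 - 33)) = sqrt(-4389 - 5763/178) = sqrt(-787005/178) = 3*I*sqrt(15565210)/178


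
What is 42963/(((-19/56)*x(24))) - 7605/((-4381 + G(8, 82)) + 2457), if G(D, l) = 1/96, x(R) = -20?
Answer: 111164887446/17546785 ≈ 6335.3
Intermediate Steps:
G(D, l) = 1/96
42963/(((-19/56)*x(24))) - 7605/((-4381 + G(8, 82)) + 2457) = 42963/((-19/56*(-20))) - 7605/((-4381 + 1/96) + 2457) = 42963/((-19*1/56*(-20))) - 7605/(-420575/96 + 2457) = 42963/((-19/56*(-20))) - 7605/(-184703/96) = 42963/(95/14) - 7605*(-96/184703) = 42963*(14/95) + 730080/184703 = 601482/95 + 730080/184703 = 111164887446/17546785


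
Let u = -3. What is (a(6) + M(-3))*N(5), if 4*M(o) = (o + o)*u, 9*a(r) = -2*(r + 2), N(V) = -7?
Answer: -343/18 ≈ -19.056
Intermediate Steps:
a(r) = -4/9 - 2*r/9 (a(r) = (-2*(r + 2))/9 = (-2*(2 + r))/9 = (-4 - 2*r)/9 = -4/9 - 2*r/9)
M(o) = -3*o/2 (M(o) = ((o + o)*(-3))/4 = ((2*o)*(-3))/4 = (-6*o)/4 = -3*o/2)
(a(6) + M(-3))*N(5) = ((-4/9 - 2/9*6) - 3/2*(-3))*(-7) = ((-4/9 - 4/3) + 9/2)*(-7) = (-16/9 + 9/2)*(-7) = (49/18)*(-7) = -343/18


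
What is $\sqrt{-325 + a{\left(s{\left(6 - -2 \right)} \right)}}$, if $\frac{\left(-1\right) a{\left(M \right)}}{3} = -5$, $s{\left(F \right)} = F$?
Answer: $i \sqrt{310} \approx 17.607 i$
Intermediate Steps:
$a{\left(M \right)} = 15$ ($a{\left(M \right)} = \left(-3\right) \left(-5\right) = 15$)
$\sqrt{-325 + a{\left(s{\left(6 - -2 \right)} \right)}} = \sqrt{-325 + 15} = \sqrt{-310} = i \sqrt{310}$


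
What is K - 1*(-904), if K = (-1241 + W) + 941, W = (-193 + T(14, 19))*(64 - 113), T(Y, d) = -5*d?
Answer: 14716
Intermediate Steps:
W = 14112 (W = (-193 - 5*19)*(64 - 113) = (-193 - 95)*(-49) = -288*(-49) = 14112)
K = 13812 (K = (-1241 + 14112) + 941 = 12871 + 941 = 13812)
K - 1*(-904) = 13812 - 1*(-904) = 13812 + 904 = 14716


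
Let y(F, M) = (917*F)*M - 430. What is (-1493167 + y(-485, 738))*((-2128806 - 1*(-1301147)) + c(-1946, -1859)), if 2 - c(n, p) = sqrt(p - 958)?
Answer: 272891264611399 + 989146221*I*sqrt(313) ≈ 2.7289e+14 + 1.75e+10*I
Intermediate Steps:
c(n, p) = 2 - sqrt(-958 + p) (c(n, p) = 2 - sqrt(p - 958) = 2 - sqrt(-958 + p))
y(F, M) = -430 + 917*F*M (y(F, M) = 917*F*M - 430 = -430 + 917*F*M)
(-1493167 + y(-485, 738))*((-2128806 - 1*(-1301147)) + c(-1946, -1859)) = (-1493167 + (-430 + 917*(-485)*738))*((-2128806 - 1*(-1301147)) + (2 - sqrt(-958 - 1859))) = (-1493167 + (-430 - 328221810))*((-2128806 + 1301147) + (2 - sqrt(-2817))) = (-1493167 - 328222240)*(-827659 + (2 - 3*I*sqrt(313))) = -329715407*(-827659 + (2 - 3*I*sqrt(313))) = -329715407*(-827657 - 3*I*sqrt(313)) = 272891264611399 + 989146221*I*sqrt(313)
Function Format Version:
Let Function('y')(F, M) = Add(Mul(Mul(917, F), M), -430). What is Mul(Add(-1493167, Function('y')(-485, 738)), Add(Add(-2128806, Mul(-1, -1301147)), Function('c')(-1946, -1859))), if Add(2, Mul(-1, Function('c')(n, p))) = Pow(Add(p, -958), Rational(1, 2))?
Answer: Add(272891264611399, Mul(989146221, I, Pow(313, Rational(1, 2)))) ≈ Add(2.7289e+14, Mul(1.7500e+10, I))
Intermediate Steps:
Function('c')(n, p) = Add(2, Mul(-1, Pow(Add(-958, p), Rational(1, 2)))) (Function('c')(n, p) = Add(2, Mul(-1, Pow(Add(p, -958), Rational(1, 2)))) = Add(2, Mul(-1, Pow(Add(-958, p), Rational(1, 2)))))
Function('y')(F, M) = Add(-430, Mul(917, F, M)) (Function('y')(F, M) = Add(Mul(917, F, M), -430) = Add(-430, Mul(917, F, M)))
Mul(Add(-1493167, Function('y')(-485, 738)), Add(Add(-2128806, Mul(-1, -1301147)), Function('c')(-1946, -1859))) = Mul(Add(-1493167, Add(-430, Mul(917, -485, 738))), Add(Add(-2128806, Mul(-1, -1301147)), Add(2, Mul(-1, Pow(Add(-958, -1859), Rational(1, 2)))))) = Mul(Add(-1493167, Add(-430, -328221810)), Add(Add(-2128806, 1301147), Add(2, Mul(-1, Pow(-2817, Rational(1, 2)))))) = Mul(Add(-1493167, -328222240), Add(-827659, Add(2, Mul(-1, Mul(3, I, Pow(313, Rational(1, 2))))))) = Mul(-329715407, Add(-827659, Add(2, Mul(-3, I, Pow(313, Rational(1, 2)))))) = Mul(-329715407, Add(-827657, Mul(-3, I, Pow(313, Rational(1, 2))))) = Add(272891264611399, Mul(989146221, I, Pow(313, Rational(1, 2))))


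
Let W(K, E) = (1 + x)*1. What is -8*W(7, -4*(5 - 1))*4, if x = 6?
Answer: -224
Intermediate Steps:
W(K, E) = 7 (W(K, E) = (1 + 6)*1 = 7*1 = 7)
-8*W(7, -4*(5 - 1))*4 = -8*7*4 = -56*4 = -224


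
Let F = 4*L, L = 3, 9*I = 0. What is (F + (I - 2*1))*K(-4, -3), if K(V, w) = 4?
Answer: 40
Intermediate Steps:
I = 0 (I = (⅑)*0 = 0)
F = 12 (F = 4*3 = 12)
(F + (I - 2*1))*K(-4, -3) = (12 + (0 - 2*1))*4 = (12 + (0 - 2))*4 = (12 - 2)*4 = 10*4 = 40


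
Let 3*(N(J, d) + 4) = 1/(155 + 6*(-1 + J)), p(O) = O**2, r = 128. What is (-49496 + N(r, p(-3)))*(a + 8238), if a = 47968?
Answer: -7653823890794/2751 ≈ -2.7822e+9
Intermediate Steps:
N(J, d) = -4 + 1/(3*(149 + 6*J)) (N(J, d) = -4 + 1/(3*(155 + 6*(-1 + J))) = -4 + 1/(3*(155 + (-6 + 6*J))) = -4 + 1/(3*(149 + 6*J)))
(-49496 + N(r, p(-3)))*(a + 8238) = (-49496 + (-1787 - 72*128)/(3*(149 + 6*128)))*(47968 + 8238) = (-49496 + (-1787 - 9216)/(3*(149 + 768)))*56206 = (-49496 + (1/3)*(-11003)/917)*56206 = (-49496 + (1/3)*(1/917)*(-11003))*56206 = (-49496 - 11003/2751)*56206 = -136174499/2751*56206 = -7653823890794/2751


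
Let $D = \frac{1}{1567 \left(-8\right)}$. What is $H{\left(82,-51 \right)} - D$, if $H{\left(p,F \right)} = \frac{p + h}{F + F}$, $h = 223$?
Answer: $- \frac{1911689}{639336} \approx -2.9901$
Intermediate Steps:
$H{\left(p,F \right)} = \frac{223 + p}{2 F}$ ($H{\left(p,F \right)} = \frac{p + 223}{F + F} = \frac{223 + p}{2 F}$)
$D = - \frac{1}{12536}$ ($D = \frac{1}{-12536} = - \frac{1}{12536} \approx -7.977 \cdot 10^{-5}$)
$H{\left(82,-51 \right)} - D = \frac{223 + 82}{2 \left(-51\right)} - - \frac{1}{12536} = \frac{1}{2} \left(- \frac{1}{51}\right) 305 + \frac{1}{12536} = - \frac{305}{102} + \frac{1}{12536} = - \frac{1911689}{639336}$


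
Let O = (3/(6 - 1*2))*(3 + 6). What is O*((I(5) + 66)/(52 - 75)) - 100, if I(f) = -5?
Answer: -10847/92 ≈ -117.90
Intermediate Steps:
O = 27/4 (O = (3/(6 - 2))*9 = (3/4)*9 = (3*(¼))*9 = (¾)*9 = 27/4 ≈ 6.7500)
O*((I(5) + 66)/(52 - 75)) - 100 = 27*((-5 + 66)/(52 - 75))/4 - 100 = 27*(61/(-23))/4 - 100 = 27*(61*(-1/23))/4 - 100 = (27/4)*(-61/23) - 100 = -1647/92 - 100 = -10847/92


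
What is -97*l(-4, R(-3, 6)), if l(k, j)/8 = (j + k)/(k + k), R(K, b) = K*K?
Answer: 485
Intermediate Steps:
R(K, b) = K²
l(k, j) = 4*(j + k)/k (l(k, j) = 8*((j + k)/(k + k)) = 8*((j + k)/((2*k))) = 8*((j + k)*(1/(2*k))) = 8*((j + k)/(2*k)) = 4*(j + k)/k)
-97*l(-4, R(-3, 6)) = -97*(4 + 4*(-3)²/(-4)) = -97*(4 + 4*9*(-¼)) = -97*(4 - 9) = -97*(-5) = 485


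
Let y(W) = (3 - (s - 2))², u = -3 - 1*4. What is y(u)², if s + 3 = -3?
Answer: 14641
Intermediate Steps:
s = -6 (s = -3 - 3 = -6)
u = -7 (u = -3 - 4 = -7)
y(W) = 121 (y(W) = (3 - (-6 - 2))² = (3 - 1*(-8))² = (3 + 8)² = 11² = 121)
y(u)² = 121² = 14641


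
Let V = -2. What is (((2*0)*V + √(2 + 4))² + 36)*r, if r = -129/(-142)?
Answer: 2709/71 ≈ 38.155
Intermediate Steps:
r = 129/142 (r = -129*(-1/142) = 129/142 ≈ 0.90845)
(((2*0)*V + √(2 + 4))² + 36)*r = (((2*0)*(-2) + √(2 + 4))² + 36)*(129/142) = ((0*(-2) + √6)² + 36)*(129/142) = ((0 + √6)² + 36)*(129/142) = ((√6)² + 36)*(129/142) = (6 + 36)*(129/142) = 42*(129/142) = 2709/71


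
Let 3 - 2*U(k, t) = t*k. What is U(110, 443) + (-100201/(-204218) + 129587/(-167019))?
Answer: -415503478973882/17054143071 ≈ -24364.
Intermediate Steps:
U(k, t) = 3/2 - k*t/2 (U(k, t) = 3/2 - t*k/2 = 3/2 - k*t/2)
U(110, 443) + (-100201/(-204218) + 129587/(-167019)) = (3/2 - ½*110*443) + (-100201/(-204218) + 129587/(-167019)) = (3/2 - 24365) + (-100201*(-1/204218) + 129587*(-1/167019)) = -48727/2 + (100201/204218 - 129587/167019) = -48727/2 - 9728527147/34108286142 = -415503478973882/17054143071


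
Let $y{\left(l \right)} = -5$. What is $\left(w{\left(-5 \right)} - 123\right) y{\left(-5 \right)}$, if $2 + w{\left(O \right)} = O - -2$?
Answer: $640$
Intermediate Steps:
$w{\left(O \right)} = O$ ($w{\left(O \right)} = -2 + \left(O - -2\right) = -2 + \left(O + 2\right) = -2 + \left(2 + O\right) = O$)
$\left(w{\left(-5 \right)} - 123\right) y{\left(-5 \right)} = \left(-5 - 123\right) \left(-5\right) = \left(-128\right) \left(-5\right) = 640$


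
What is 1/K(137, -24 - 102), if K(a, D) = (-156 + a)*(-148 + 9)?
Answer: 1/2641 ≈ 0.00037864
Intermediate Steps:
K(a, D) = 21684 - 139*a (K(a, D) = (-156 + a)*(-139) = 21684 - 139*a)
1/K(137, -24 - 102) = 1/(21684 - 139*137) = 1/(21684 - 19043) = 1/2641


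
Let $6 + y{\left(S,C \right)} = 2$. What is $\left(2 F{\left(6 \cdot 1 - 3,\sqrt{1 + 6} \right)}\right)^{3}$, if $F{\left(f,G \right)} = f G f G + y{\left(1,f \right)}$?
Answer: $1643032$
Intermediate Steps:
$y{\left(S,C \right)} = -4$ ($y{\left(S,C \right)} = -6 + 2 = -4$)
$F{\left(f,G \right)} = -4 + G^{2} f^{2}$ ($F{\left(f,G \right)} = f G f G - 4 = G f f G - 4 = G f^{2} G - 4 = G^{2} f^{2} - 4 = -4 + G^{2} f^{2}$)
$\left(2 F{\left(6 \cdot 1 - 3,\sqrt{1 + 6} \right)}\right)^{3} = \left(2 \left(-4 + \left(\sqrt{1 + 6}\right)^{2} \left(6 \cdot 1 - 3\right)^{2}\right)\right)^{3} = \left(2 \left(-4 + \left(\sqrt{7}\right)^{2} \left(6 - 3\right)^{2}\right)\right)^{3} = \left(2 \left(-4 + 7 \cdot 3^{2}\right)\right)^{3} = \left(2 \left(-4 + 7 \cdot 9\right)\right)^{3} = \left(2 \left(-4 + 63\right)\right)^{3} = \left(2 \cdot 59\right)^{3} = 118^{3} = 1643032$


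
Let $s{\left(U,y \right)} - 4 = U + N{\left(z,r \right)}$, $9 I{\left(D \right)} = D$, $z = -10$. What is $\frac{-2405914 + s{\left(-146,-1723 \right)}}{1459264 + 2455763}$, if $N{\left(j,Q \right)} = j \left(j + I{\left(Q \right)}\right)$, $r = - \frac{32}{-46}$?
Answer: $- \frac{498033052}{810410589} \approx -0.61454$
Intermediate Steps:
$I{\left(D \right)} = \frac{D}{9}$
$r = \frac{16}{23}$ ($r = \left(-32\right) \left(- \frac{1}{46}\right) = \frac{16}{23} \approx 0.69565$)
$N{\left(j,Q \right)} = j \left(j + \frac{Q}{9}\right)$
$s{\left(U,y \right)} = \frac{21368}{207} + U$ ($s{\left(U,y \right)} = 4 + \left(U + \frac{1}{9} \left(-10\right) \left(\frac{16}{23} + 9 \left(-10\right)\right)\right) = 4 + \left(U + \frac{1}{9} \left(-10\right) \left(\frac{16}{23} - 90\right)\right) = 4 + \left(U + \frac{1}{9} \left(-10\right) \left(- \frac{2054}{23}\right)\right) = 4 + \left(U + \frac{20540}{207}\right) = 4 + \left(\frac{20540}{207} + U\right) = \frac{21368}{207} + U$)
$\frac{-2405914 + s{\left(-146,-1723 \right)}}{1459264 + 2455763} = \frac{-2405914 + \left(\frac{21368}{207} - 146\right)}{1459264 + 2455763} = \frac{-2405914 - \frac{8854}{207}}{3915027} = \left(- \frac{498033052}{207}\right) \frac{1}{3915027} = - \frac{498033052}{810410589}$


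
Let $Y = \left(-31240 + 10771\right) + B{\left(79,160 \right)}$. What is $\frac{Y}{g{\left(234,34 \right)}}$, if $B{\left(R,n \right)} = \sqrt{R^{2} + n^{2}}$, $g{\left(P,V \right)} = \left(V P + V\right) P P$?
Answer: $- \frac{6823}{145833480} + \frac{\sqrt{31841}}{437500440} \approx -4.6378 \cdot 10^{-5}$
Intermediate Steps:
$g{\left(P,V \right)} = P^{2} \left(V + P V\right)$ ($g{\left(P,V \right)} = \left(P V + V\right) P P = \left(V + P V\right) P P = P \left(V + P V\right) P = P^{2} \left(V + P V\right)$)
$Y = -20469 + \sqrt{31841}$ ($Y = \left(-31240 + 10771\right) + \sqrt{79^{2} + 160^{2}} = -20469 + \sqrt{6241 + 25600} = -20469 + \sqrt{31841} \approx -20291.0$)
$\frac{Y}{g{\left(234,34 \right)}} = \frac{-20469 + \sqrt{31841}}{34 \cdot 234^{2} \left(1 + 234\right)} = \frac{-20469 + \sqrt{31841}}{34 \cdot 54756 \cdot 235} = \frac{-20469 + \sqrt{31841}}{437500440} = \left(-20469 + \sqrt{31841}\right) \frac{1}{437500440} = - \frac{6823}{145833480} + \frac{\sqrt{31841}}{437500440}$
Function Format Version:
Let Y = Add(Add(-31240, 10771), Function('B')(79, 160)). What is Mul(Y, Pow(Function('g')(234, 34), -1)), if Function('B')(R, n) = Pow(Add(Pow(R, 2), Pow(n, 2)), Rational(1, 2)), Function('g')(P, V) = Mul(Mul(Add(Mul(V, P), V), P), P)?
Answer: Add(Rational(-6823, 145833480), Mul(Rational(1, 437500440), Pow(31841, Rational(1, 2)))) ≈ -4.6378e-5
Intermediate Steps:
Function('g')(P, V) = Mul(Pow(P, 2), Add(V, Mul(P, V))) (Function('g')(P, V) = Mul(Mul(Add(Mul(P, V), V), P), P) = Mul(Mul(Add(V, Mul(P, V)), P), P) = Mul(Mul(P, Add(V, Mul(P, V))), P) = Mul(Pow(P, 2), Add(V, Mul(P, V))))
Y = Add(-20469, Pow(31841, Rational(1, 2))) (Y = Add(Add(-31240, 10771), Pow(Add(Pow(79, 2), Pow(160, 2)), Rational(1, 2))) = Add(-20469, Pow(Add(6241, 25600), Rational(1, 2))) = Add(-20469, Pow(31841, Rational(1, 2))) ≈ -20291.)
Mul(Y, Pow(Function('g')(234, 34), -1)) = Mul(Add(-20469, Pow(31841, Rational(1, 2))), Pow(Mul(34, Pow(234, 2), Add(1, 234)), -1)) = Mul(Add(-20469, Pow(31841, Rational(1, 2))), Pow(Mul(34, 54756, 235), -1)) = Mul(Add(-20469, Pow(31841, Rational(1, 2))), Pow(437500440, -1)) = Mul(Add(-20469, Pow(31841, Rational(1, 2))), Rational(1, 437500440)) = Add(Rational(-6823, 145833480), Mul(Rational(1, 437500440), Pow(31841, Rational(1, 2))))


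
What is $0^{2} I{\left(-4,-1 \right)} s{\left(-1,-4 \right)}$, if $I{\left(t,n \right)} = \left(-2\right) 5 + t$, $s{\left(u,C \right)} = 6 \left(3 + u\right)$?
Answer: $0$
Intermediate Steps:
$s{\left(u,C \right)} = 18 + 6 u$
$I{\left(t,n \right)} = -10 + t$
$0^{2} I{\left(-4,-1 \right)} s{\left(-1,-4 \right)} = 0^{2} \left(-10 - 4\right) \left(18 + 6 \left(-1\right)\right) = 0 \left(-14\right) \left(18 - 6\right) = 0 \cdot 12 = 0$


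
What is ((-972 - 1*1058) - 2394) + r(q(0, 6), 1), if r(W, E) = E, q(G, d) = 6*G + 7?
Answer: -4423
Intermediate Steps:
q(G, d) = 7 + 6*G
((-972 - 1*1058) - 2394) + r(q(0, 6), 1) = ((-972 - 1*1058) - 2394) + 1 = ((-972 - 1058) - 2394) + 1 = (-2030 - 2394) + 1 = -4424 + 1 = -4423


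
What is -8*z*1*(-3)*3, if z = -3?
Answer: -216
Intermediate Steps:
-8*z*1*(-3)*3 = -8*(-3*1)*(-3)*3 = -(-24)*(-3)*3 = -8*9*3 = -72*3 = -216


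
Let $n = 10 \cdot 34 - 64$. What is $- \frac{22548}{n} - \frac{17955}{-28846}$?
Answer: $- \frac{53788669}{663458} \approx -81.073$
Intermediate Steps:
$n = 276$ ($n = 340 - 64 = 276$)
$- \frac{22548}{n} - \frac{17955}{-28846} = - \frac{22548}{276} - \frac{17955}{-28846} = \left(-22548\right) \frac{1}{276} - - \frac{17955}{28846} = - \frac{1879}{23} + \frac{17955}{28846} = - \frac{53788669}{663458}$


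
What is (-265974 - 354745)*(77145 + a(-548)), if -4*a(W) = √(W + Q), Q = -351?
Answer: -47885367255 + 620719*I*√899/4 ≈ -4.7885e+10 + 4.6528e+6*I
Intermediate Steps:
a(W) = -√(-351 + W)/4 (a(W) = -√(W - 351)/4 = -√(-351 + W)/4)
(-265974 - 354745)*(77145 + a(-548)) = (-265974 - 354745)*(77145 - √(-351 - 548)/4) = -620719*(77145 - I*√899/4) = -47885367255 + 620719*I*√899/4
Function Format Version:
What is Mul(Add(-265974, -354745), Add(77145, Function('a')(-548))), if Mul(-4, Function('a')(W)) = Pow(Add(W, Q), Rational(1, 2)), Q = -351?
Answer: Add(-47885367255, Mul(Rational(620719, 4), I, Pow(899, Rational(1, 2)))) ≈ Add(-4.7885e+10, Mul(4.6528e+6, I))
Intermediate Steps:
Function('a')(W) = Mul(Rational(-1, 4), Pow(Add(-351, W), Rational(1, 2))) (Function('a')(W) = Mul(Rational(-1, 4), Pow(Add(W, -351), Rational(1, 2))) = Mul(Rational(-1, 4), Pow(Add(-351, W), Rational(1, 2))))
Mul(Add(-265974, -354745), Add(77145, Function('a')(-548))) = Mul(Add(-265974, -354745), Add(77145, Mul(Rational(-1, 4), Pow(Add(-351, -548), Rational(1, 2))))) = Mul(-620719, Add(77145, Mul(Rational(-1, 4), Pow(-899, Rational(1, 2))))) = Mul(-620719, Add(77145, Mul(Rational(-1, 4), Mul(I, Pow(899, Rational(1, 2)))))) = Mul(-620719, Add(77145, Mul(Rational(-1, 4), I, Pow(899, Rational(1, 2))))) = Add(-47885367255, Mul(Rational(620719, 4), I, Pow(899, Rational(1, 2))))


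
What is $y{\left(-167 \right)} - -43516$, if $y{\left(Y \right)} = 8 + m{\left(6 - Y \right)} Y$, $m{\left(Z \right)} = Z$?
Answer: $14633$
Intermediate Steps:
$y{\left(Y \right)} = 8 + Y \left(6 - Y\right)$ ($y{\left(Y \right)} = 8 + \left(6 - Y\right) Y = 8 + Y \left(6 - Y\right)$)
$y{\left(-167 \right)} - -43516 = \left(8 - - 167 \left(-6 - 167\right)\right) - -43516 = \left(8 - \left(-167\right) \left(-173\right)\right) + 43516 = \left(8 - 28891\right) + 43516 = -28883 + 43516 = 14633$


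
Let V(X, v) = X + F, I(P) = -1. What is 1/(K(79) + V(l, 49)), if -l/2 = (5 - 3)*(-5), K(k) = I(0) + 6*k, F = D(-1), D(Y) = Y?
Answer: 1/492 ≈ 0.0020325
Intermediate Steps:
F = -1
K(k) = -1 + 6*k
l = 20 (l = -2*(5 - 3)*(-5) = -4*(-5) = -2*(-10) = 20)
V(X, v) = -1 + X (V(X, v) = X - 1 = -1 + X)
1/(K(79) + V(l, 49)) = 1/((-1 + 6*79) + (-1 + 20)) = 1/((-1 + 474) + 19) = 1/(473 + 19) = 1/492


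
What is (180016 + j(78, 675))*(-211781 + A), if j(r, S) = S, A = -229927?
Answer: -79812660228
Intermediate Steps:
(180016 + j(78, 675))*(-211781 + A) = (180016 + 675)*(-211781 - 229927) = 180691*(-441708) = -79812660228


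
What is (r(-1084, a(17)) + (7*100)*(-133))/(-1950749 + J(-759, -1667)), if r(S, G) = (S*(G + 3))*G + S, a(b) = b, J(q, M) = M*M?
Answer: -115686/207035 ≈ -0.55877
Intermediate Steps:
J(q, M) = M**2
r(S, G) = S + G*S*(3 + G) (r(S, G) = (S*(3 + G))*G + S = G*S*(3 + G) + S = S + G*S*(3 + G))
(r(-1084, a(17)) + (7*100)*(-133))/(-1950749 + J(-759, -1667)) = (-1084*(1 + 17**2 + 3*17) + (7*100)*(-133))/(-1950749 + (-1667)**2) = (-1084*(1 + 289 + 51) + 700*(-133))/(-1950749 + 2778889) = (-1084*341 - 93100)/828140 = (-369644 - 93100)*(1/828140) = -462744*1/828140 = -115686/207035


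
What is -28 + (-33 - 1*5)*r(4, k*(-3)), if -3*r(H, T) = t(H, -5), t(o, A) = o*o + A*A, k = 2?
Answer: 1474/3 ≈ 491.33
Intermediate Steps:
t(o, A) = A**2 + o**2 (t(o, A) = o**2 + A**2 = A**2 + o**2)
r(H, T) = -25/3 - H**2/3 (r(H, T) = -((-5)**2 + H**2)/3 = -(25 + H**2)/3 = -25/3 - H**2/3)
-28 + (-33 - 1*5)*r(4, k*(-3)) = -28 + (-33 - 1*5)*(-25/3 - 1/3*4**2) = -28 + (-33 - 5)*(-25/3 - 1/3*16) = -28 - 38*(-25/3 - 16/3) = -28 - 38*(-41/3) = -28 + 1558/3 = 1474/3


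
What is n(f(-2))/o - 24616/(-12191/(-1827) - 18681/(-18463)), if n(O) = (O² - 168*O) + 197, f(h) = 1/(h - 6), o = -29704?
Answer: -394633740772425939/123194426631680 ≈ -3203.3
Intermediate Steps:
f(h) = 1/(-6 + h)
n(O) = 197 + O² - 168*O
n(f(-2))/o - 24616/(-12191/(-1827) - 18681/(-18463)) = (197 + (1/(-6 - 2))² - 168/(-6 - 2))/(-29704) - 24616/(-12191/(-1827) - 18681/(-18463)) = (197 + (1/(-8))² - 168/(-8))*(-1/29704) - 24616/(-12191*(-1/1827) - 18681*(-1/18463)) = (197 + (-⅛)² - 168*(-⅛))*(-1/29704) - 24616/(12191/1827 + 18681/18463) = (197 + 1/64 + 21)*(-1/29704) - 24616/259212620/33731901 = (13953/64)*(-1/29704) - 24616*33731901/259212620 = -13953/1901056 - 207586118754/64803155 = -394633740772425939/123194426631680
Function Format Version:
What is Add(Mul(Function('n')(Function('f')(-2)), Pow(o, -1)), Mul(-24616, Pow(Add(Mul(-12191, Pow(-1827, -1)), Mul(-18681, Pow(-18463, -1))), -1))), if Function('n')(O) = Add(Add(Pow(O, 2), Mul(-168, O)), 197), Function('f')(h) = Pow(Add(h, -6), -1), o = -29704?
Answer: Rational(-394633740772425939, 123194426631680) ≈ -3203.3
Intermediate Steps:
Function('f')(h) = Pow(Add(-6, h), -1)
Function('n')(O) = Add(197, Pow(O, 2), Mul(-168, O))
Add(Mul(Function('n')(Function('f')(-2)), Pow(o, -1)), Mul(-24616, Pow(Add(Mul(-12191, Pow(-1827, -1)), Mul(-18681, Pow(-18463, -1))), -1))) = Add(Mul(Add(197, Pow(Pow(Add(-6, -2), -1), 2), Mul(-168, Pow(Add(-6, -2), -1))), Pow(-29704, -1)), Mul(-24616, Pow(Add(Mul(-12191, Pow(-1827, -1)), Mul(-18681, Pow(-18463, -1))), -1))) = Add(Mul(Add(197, Pow(Pow(-8, -1), 2), Mul(-168, Pow(-8, -1))), Rational(-1, 29704)), Mul(-24616, Pow(Add(Mul(-12191, Rational(-1, 1827)), Mul(-18681, Rational(-1, 18463))), -1))) = Add(Mul(Add(197, Pow(Rational(-1, 8), 2), Mul(-168, Rational(-1, 8))), Rational(-1, 29704)), Mul(-24616, Pow(Add(Rational(12191, 1827), Rational(18681, 18463)), -1))) = Add(Mul(Add(197, Rational(1, 64), 21), Rational(-1, 29704)), Mul(-24616, Pow(Rational(259212620, 33731901), -1))) = Add(Mul(Rational(13953, 64), Rational(-1, 29704)), Mul(-24616, Rational(33731901, 259212620))) = Add(Rational(-13953, 1901056), Rational(-207586118754, 64803155)) = Rational(-394633740772425939, 123194426631680)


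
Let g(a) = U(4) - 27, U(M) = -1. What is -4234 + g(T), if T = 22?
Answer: -4262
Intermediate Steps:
g(a) = -28 (g(a) = -1 - 27 = -28)
-4234 + g(T) = -4234 - 28 = -4262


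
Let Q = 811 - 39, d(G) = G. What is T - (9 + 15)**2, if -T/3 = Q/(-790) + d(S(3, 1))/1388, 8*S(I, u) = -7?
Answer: -2513515353/4386080 ≈ -573.07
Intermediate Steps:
S(I, u) = -7/8 (S(I, u) = (1/8)*(-7) = -7/8)
Q = 772
T = 12866727/4386080 (T = -3*(772/(-790) - 7/8/1388) = -3*(772*(-1/790) - 7/8*1/1388) = -3*(-386/395 - 7/11104) = -3*(-4288909/4386080) = 12866727/4386080 ≈ 2.9335)
T - (9 + 15)**2 = 12866727/4386080 - (9 + 15)**2 = 12866727/4386080 - 1*24**2 = 12866727/4386080 - 1*576 = 12866727/4386080 - 576 = -2513515353/4386080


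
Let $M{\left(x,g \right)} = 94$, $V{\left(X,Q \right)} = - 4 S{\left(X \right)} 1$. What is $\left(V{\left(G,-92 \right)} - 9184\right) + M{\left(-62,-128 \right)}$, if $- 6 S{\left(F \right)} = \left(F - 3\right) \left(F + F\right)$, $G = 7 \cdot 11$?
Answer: $- \frac{4478}{3} \approx -1492.7$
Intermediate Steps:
$G = 77$
$S{\left(F \right)} = - \frac{F \left(-3 + F\right)}{3}$ ($S{\left(F \right)} = - \frac{\left(F - 3\right) \left(F + F\right)}{6} = - \frac{\left(-3 + F\right) 2 F}{6} = - \frac{2 F \left(-3 + F\right)}{6} = - \frac{F \left(-3 + F\right)}{3}$)
$V{\left(X,Q \right)} = - \frac{4 X \left(3 - X\right)}{3}$ ($V{\left(X,Q \right)} = - 4 \frac{X \left(3 - X\right)}{3} \cdot 1 = - \frac{4 X \left(3 - X\right)}{3} \cdot 1 = - \frac{4 X \left(3 - X\right)}{3}$)
$\left(V{\left(G,-92 \right)} - 9184\right) + M{\left(-62,-128 \right)} = \left(\frac{4}{3} \cdot 77 \left(-3 + 77\right) - 9184\right) + 94 = \left(\frac{4}{3} \cdot 77 \cdot 74 - 9184\right) + 94 = \left(\frac{22792}{3} - 9184\right) + 94 = - \frac{4760}{3} + 94 = - \frac{4478}{3}$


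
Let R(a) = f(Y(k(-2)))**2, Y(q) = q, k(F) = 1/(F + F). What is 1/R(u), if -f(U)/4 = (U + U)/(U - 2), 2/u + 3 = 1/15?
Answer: 81/64 ≈ 1.2656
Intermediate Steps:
k(F) = 1/(2*F)
u = -15/22 (u = 2/(-3 + 1/15) = 2/(-44/15) = 2*(-15/44) = -15/22 ≈ -0.68182)
f(U) = -8*U/(-2 + U) (f(U) = -4*(U + U)/(U - 2) = -4*2*U/(-2 + U) = -8*U/(-2 + U))
R(a) = 64/81 (R(a) = (-8*(1/2)/(-2)/(-2 + (1/2)/(-2)))**2 = (-8*(1/2)*(-1/2)/(-2 + (1/2)*(-1/2)))**2 = (-8*(-1/4)/(-2 - 1/4))**2 = (-8*(-1/4)/(-9/4))**2 = (-8*(-1/4)*(-4/9))**2 = (-8/9)**2 = 64/81)
1/R(u) = 1/(64/81) = 81/64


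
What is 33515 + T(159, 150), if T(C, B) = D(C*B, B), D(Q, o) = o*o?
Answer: 56015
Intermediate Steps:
D(Q, o) = o**2
T(C, B) = B**2
33515 + T(159, 150) = 33515 + 150**2 = 33515 + 22500 = 56015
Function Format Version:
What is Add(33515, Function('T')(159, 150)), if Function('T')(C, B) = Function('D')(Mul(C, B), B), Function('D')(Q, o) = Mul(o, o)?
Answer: 56015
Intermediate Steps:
Function('D')(Q, o) = Pow(o, 2)
Function('T')(C, B) = Pow(B, 2)
Add(33515, Function('T')(159, 150)) = Add(33515, Pow(150, 2)) = Add(33515, 22500) = 56015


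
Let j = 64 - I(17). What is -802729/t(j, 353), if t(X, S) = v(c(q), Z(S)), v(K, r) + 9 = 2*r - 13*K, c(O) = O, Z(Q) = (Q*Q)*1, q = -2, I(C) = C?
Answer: -802729/249235 ≈ -3.2208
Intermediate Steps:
Z(Q) = Q² (Z(Q) = Q²*1 = Q²)
v(K, r) = -9 - 13*K + 2*r (v(K, r) = -9 + (2*r - 13*K) = -9 + (-13*K + 2*r) = -9 - 13*K + 2*r)
j = 47 (j = 64 - 1*17 = 64 - 17 = 47)
t(X, S) = 17 + 2*S² (t(X, S) = -9 - 13*(-2) + 2*S² = -9 + 26 + 2*S² = 17 + 2*S²)
-802729/t(j, 353) = -802729/(17 + 2*353²) = -802729/(17 + 2*124609) = -802729/(17 + 249218) = -802729/249235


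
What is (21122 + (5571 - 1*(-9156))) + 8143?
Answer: 43992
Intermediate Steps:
(21122 + (5571 - 1*(-9156))) + 8143 = (21122 + (5571 + 9156)) + 8143 = (21122 + 14727) + 8143 = 35849 + 8143 = 43992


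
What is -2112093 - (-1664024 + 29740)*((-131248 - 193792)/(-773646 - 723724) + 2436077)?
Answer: 596138919884900311/149737 ≈ 3.9812e+12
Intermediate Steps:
-2112093 - (-1664024 + 29740)*((-131248 - 193792)/(-773646 - 723724) + 2436077) = -2112093 - (-1634284)*(-325040/(-1497370) + 2436077) = -2112093 - (-1634284)*(-325040*(-1/1497370) + 2436077) = -2112093 - (-1634284)*(32504/149737 + 2436077) = -2112093 - (-1634284)*364770894253/149737 = -2112093 - 1*(-596139236143369852/149737) = -2112093 + 596139236143369852/149737 = 596138919884900311/149737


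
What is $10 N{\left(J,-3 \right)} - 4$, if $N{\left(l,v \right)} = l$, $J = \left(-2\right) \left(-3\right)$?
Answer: $56$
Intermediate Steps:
$J = 6$
$10 N{\left(J,-3 \right)} - 4 = 10 \cdot 6 - 4 = 60 - 4 = 56$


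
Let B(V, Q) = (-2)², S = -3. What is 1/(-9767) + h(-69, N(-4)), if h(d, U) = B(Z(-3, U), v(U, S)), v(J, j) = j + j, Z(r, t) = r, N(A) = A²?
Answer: 39067/9767 ≈ 3.9999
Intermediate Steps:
v(J, j) = 2*j
B(V, Q) = 4
h(d, U) = 4
1/(-9767) + h(-69, N(-4)) = 1/(-9767) + 4 = -1/9767 + 4 = 39067/9767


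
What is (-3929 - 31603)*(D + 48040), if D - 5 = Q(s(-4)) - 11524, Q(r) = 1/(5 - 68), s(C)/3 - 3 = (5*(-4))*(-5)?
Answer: -1297663608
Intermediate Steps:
s(C) = 309 (s(C) = 9 + 3*((5*(-4))*(-5)) = 9 + 3*(-20*(-5)) = 9 + 3*100 = 9 + 300 = 309)
Q(r) = -1/63 (Q(r) = 1/(-63) = -1/63)
D = -725698/63 (D = 5 + (-1/63 - 11524) = 5 - 726013/63 = -725698/63 ≈ -11519.)
(-3929 - 31603)*(D + 48040) = (-3929 - 31603)*(-725698/63 + 48040) = -35532*2300822/63 = -1297663608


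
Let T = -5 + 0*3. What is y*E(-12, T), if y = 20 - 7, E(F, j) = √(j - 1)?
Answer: 13*I*√6 ≈ 31.843*I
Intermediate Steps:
T = -5 (T = -5 + 0 = -5)
E(F, j) = √(-1 + j)
y = 13
y*E(-12, T) = 13*√(-1 - 5) = 13*√(-6) = 13*(I*√6) = 13*I*√6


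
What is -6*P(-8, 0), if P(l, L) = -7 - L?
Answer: 42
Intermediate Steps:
-6*P(-8, 0) = -6*(-7 - 1*0) = -6*(-7 + 0) = -6*(-7) = 42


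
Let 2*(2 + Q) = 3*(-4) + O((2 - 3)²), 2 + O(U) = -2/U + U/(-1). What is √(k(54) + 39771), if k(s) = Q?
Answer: √159042/2 ≈ 199.40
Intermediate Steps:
O(U) = -2 - U - 2/U (O(U) = -2 + (-2/U + U/(-1)) = -2 + (-2/U + U*(-1)) = -2 + (-2/U - U) = -2 + (-U - 2/U) = -2 - U - 2/U)
Q = -21/2 (Q = -2 + (3*(-4) + (-2 - (2 - 3)² - 2/(2 - 3)²))/2 = -2 + (-12 + (-2 - 1*(-1)² - 2/((-1)²)))/2 = -2 + (-12 + (-2 - 1*1 - 2/1))/2 = -2 + (-12 + (-2 - 1 - 2*1))/2 = -2 + (-12 + (-2 - 1 - 2))/2 = -2 + (-12 - 5)/2 = -2 + (½)*(-17) = -2 - 17/2 = -21/2 ≈ -10.500)
k(s) = -21/2
√(k(54) + 39771) = √(-21/2 + 39771) = √(79521/2) = √159042/2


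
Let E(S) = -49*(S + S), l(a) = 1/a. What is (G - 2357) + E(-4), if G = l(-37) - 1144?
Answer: -115034/37 ≈ -3109.0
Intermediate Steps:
E(S) = -98*S
G = -42329/37 (G = 1/(-37) - 1144 = -1/37 - 1144 = -42329/37 ≈ -1144.0)
(G - 2357) + E(-4) = (-42329/37 - 2357) - 98*(-4) = -129538/37 + 392 = -115034/37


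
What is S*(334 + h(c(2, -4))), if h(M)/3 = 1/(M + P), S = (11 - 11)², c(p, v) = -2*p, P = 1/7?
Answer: 0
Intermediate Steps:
P = ⅐ ≈ 0.14286
S = 0 (S = 0² = 0)
h(M) = 3/(⅐ + M) (h(M) = 3/(M + ⅐) = 3/(⅐ + M))
S*(334 + h(c(2, -4))) = 0*(334 + 21/(1 + 7*(-2*2))) = 0*(334 + 21/(1 + 7*(-4))) = 0*(334 + 21/(1 - 28)) = 0*(334 + 21/(-27)) = 0*(334 + 21*(-1/27)) = 0*(334 - 7/9) = 0*(2999/9) = 0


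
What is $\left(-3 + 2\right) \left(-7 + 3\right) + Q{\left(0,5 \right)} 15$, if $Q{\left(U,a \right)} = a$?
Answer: $79$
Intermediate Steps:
$\left(-3 + 2\right) \left(-7 + 3\right) + Q{\left(0,5 \right)} 15 = \left(-3 + 2\right) \left(-7 + 3\right) + 5 \cdot 15 = \left(-1\right) \left(-4\right) + 75 = 4 + 75 = 79$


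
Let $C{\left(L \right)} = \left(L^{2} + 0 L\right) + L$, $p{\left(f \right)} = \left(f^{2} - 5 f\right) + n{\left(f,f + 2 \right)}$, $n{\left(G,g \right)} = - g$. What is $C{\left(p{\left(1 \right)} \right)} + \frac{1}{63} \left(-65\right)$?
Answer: $\frac{2581}{63} \approx 40.968$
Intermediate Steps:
$p{\left(f \right)} = -2 + f^{2} - 6 f$ ($p{\left(f \right)} = \left(f^{2} - 5 f\right) - \left(f + 2\right) = \left(f^{2} - 5 f\right) - \left(2 + f\right) = -2 + f^{2} - 6 f$)
$C{\left(L \right)} = L + L^{2}$ ($C{\left(L \right)} = \left(L^{2} + 0\right) + L = L^{2} + L = L + L^{2}$)
$C{\left(p{\left(1 \right)} \right)} + \frac{1}{63} \left(-65\right) = \left(-2 + 1^{2} - 6\right) \left(1 - \left(8 - 1\right)\right) + \frac{1}{63} \left(-65\right) = \left(-2 + 1 - 6\right) \left(1 - 7\right) + \frac{1}{63} \left(-65\right) = - 7 \left(1 - 7\right) - \frac{65}{63} = \left(-7\right) \left(-6\right) - \frac{65}{63} = 42 - \frac{65}{63} = \frac{2581}{63}$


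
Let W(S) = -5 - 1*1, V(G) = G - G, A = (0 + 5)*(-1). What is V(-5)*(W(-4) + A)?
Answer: 0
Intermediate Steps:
A = -5 (A = 5*(-1) = -5)
V(G) = 0
W(S) = -6 (W(S) = -5 - 1 = -6)
V(-5)*(W(-4) + A) = 0*(-6 - 5) = 0*(-11) = 0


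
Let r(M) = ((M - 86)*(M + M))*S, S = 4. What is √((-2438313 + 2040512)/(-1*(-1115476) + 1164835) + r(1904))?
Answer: √143992201498718430385/2280311 ≈ 5262.3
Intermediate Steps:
r(M) = 8*M*(-86 + M) (r(M) = ((M - 86)*(M + M))*4 = ((-86 + M)*(2*M))*4 = (2*M*(-86 + M))*4 = 8*M*(-86 + M))
√((-2438313 + 2040512)/(-1*(-1115476) + 1164835) + r(1904)) = √((-2438313 + 2040512)/(-1*(-1115476) + 1164835) + 8*1904*(-86 + 1904)) = √(-397801/(1115476 + 1164835) + 8*1904*1818) = √(-397801/2280311 + 27691776) = √(63145861024535/2280311) = √143992201498718430385/2280311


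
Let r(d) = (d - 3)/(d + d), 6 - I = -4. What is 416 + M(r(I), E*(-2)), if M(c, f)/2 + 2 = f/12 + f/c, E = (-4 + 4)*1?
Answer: 412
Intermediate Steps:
I = 10 (I = 6 - 1*(-4) = 6 + 4 = 10)
r(d) = (-3 + d)/(2*d) (r(d) = (-3 + d)/((2*d)) = (-3 + d)*(1/(2*d)) = (-3 + d)/(2*d))
E = 0 (E = 0*1 = 0)
M(c, f) = -4 + f/6 + 2*f/c (M(c, f) = -4 + 2*(f/12 + f/c) = -4 + (f/6 + 2*f/c) = -4 + f/6 + 2*f/c)
416 + M(r(I), E*(-2)) = 416 + (-4 + (0*(-2))/6 + 2*(0*(-2))/(((1/2)*(-3 + 10)/10))) = 416 + (-4 + (1/6)*0 + 2*0/((1/2)*(1/10)*7)) = 416 + (-4 + 0 + 2*0/(7/20)) = 416 + (-4 + 0 + 2*0*(20/7)) = 416 + (-4 + 0 + 0) = 416 - 4 = 412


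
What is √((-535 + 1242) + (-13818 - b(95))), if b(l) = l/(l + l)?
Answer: I*√52446/2 ≈ 114.51*I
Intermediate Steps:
b(l) = ½ (b(l) = l/((2*l)) = (1/(2*l))*l = ½)
√((-535 + 1242) + (-13818 - b(95))) = √((-535 + 1242) + (-13818 - 1*½)) = √(707 + (-13818 - ½)) = √(707 - 27637/2) = √(-26223/2) = I*√52446/2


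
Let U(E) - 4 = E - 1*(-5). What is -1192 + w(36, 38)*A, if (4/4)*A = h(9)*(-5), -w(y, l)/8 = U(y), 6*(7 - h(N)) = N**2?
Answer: -12892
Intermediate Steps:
h(N) = 7 - N**2/6
U(E) = 9 + E (U(E) = 4 + (E - 1*(-5)) = 4 + (E + 5) = 4 + (5 + E) = 9 + E)
w(y, l) = -72 - 8*y (w(y, l) = -8*(9 + y) = -72 - 8*y)
A = 65/2 (A = (7 - 1/6*9**2)*(-5) = (7 - 1/6*81)*(-5) = (7 - 27/2)*(-5) = -13/2*(-5) = 65/2 ≈ 32.500)
-1192 + w(36, 38)*A = -1192 + (-72 - 8*36)*(65/2) = -1192 + (-72 - 288)*(65/2) = -1192 - 360*65/2 = -1192 - 11700 = -12892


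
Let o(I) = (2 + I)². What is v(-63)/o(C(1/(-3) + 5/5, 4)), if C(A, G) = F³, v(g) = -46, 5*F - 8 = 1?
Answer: -718750/958441 ≈ -0.74992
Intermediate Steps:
F = 9/5 (F = 8/5 + (⅕)*1 = 8/5 + ⅕ = 9/5 ≈ 1.8000)
C(A, G) = 729/125 (C(A, G) = (9/5)³ = 729/125)
v(-63)/o(C(1/(-3) + 5/5, 4)) = -46/(2 + 729/125)² = -46/((979/125)²) = -46/958441/15625 = -46*15625/958441 = -718750/958441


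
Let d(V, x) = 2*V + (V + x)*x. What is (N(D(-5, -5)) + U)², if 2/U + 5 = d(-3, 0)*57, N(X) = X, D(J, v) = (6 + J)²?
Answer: 119025/120409 ≈ 0.98851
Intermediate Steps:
d(V, x) = 2*V + x*(V + x)
U = -2/347 (U = 2/(-5 + (0² + 2*(-3) - 3*0)*57) = 2/(-5 + (0 - 6 + 0)*57) = 2/(-5 - 6*57) = 2/(-5 - 342) = 2/(-347) = 2*(-1/347) = -2/347 ≈ -0.0057637)
(N(D(-5, -5)) + U)² = ((6 - 5)² - 2/347)² = (1² - 2/347)² = (1 - 2/347)² = (345/347)² = 119025/120409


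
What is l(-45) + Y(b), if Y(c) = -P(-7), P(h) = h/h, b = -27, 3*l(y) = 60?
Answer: 19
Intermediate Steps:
l(y) = 20 (l(y) = (⅓)*60 = 20)
P(h) = 1
Y(c) = -1 (Y(c) = -1*1 = -1)
l(-45) + Y(b) = 20 - 1 = 19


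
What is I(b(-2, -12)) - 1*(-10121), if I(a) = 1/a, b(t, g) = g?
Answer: 121451/12 ≈ 10121.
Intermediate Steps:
I(b(-2, -12)) - 1*(-10121) = 1/(-12) - 1*(-10121) = -1/12 + 10121 = 121451/12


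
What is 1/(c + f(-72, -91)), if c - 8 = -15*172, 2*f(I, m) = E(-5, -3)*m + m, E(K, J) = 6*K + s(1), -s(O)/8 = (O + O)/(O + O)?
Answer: -2/1777 ≈ -0.0011255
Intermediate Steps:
s(O) = -8 (s(O) = -8*(O + O)/(O + O) = -8*2*O/(2*O) = -8*2*O*1/(2*O) = -8*1 = -8)
E(K, J) = -8 + 6*K (E(K, J) = 6*K - 8 = -8 + 6*K)
f(I, m) = -37*m/2 (f(I, m) = ((-8 + 6*(-5))*m + m)/2 = ((-8 - 30)*m + m)/2 = (-38*m + m)/2 = (-37*m)/2 = -37*m/2)
c = -2572 (c = 8 - 15*172 = 8 - 2580 = -2572)
1/(c + f(-72, -91)) = 1/(-2572 - 37/2*(-91)) = 1/(-2572 + 3367/2) = 1/(-1777/2) = -2/1777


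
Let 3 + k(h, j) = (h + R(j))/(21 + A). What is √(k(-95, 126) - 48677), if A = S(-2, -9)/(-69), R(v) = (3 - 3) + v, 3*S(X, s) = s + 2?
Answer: I*√922814203262/4354 ≈ 220.63*I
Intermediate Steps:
S(X, s) = ⅔ + s/3 (S(X, s) = (s + 2)/3 = (2 + s)/3 = ⅔ + s/3)
R(v) = v (R(v) = 0 + v = v)
A = 7/207 (A = (⅔ + (⅓)*(-9))/(-69) = (⅔ - 3)*(-1/69) = -7/3*(-1/69) = 7/207 ≈ 0.033816)
k(h, j) = -3 + 207*h/4354 + 207*j/4354 (k(h, j) = -3 + (h + j)/(21 + 7/207) = -3 + (h + j)/(4354/207) = -3 + (h + j)*(207/4354) = -3 + (207*h/4354 + 207*j/4354) = -3 + 207*h/4354 + 207*j/4354)
√(k(-95, 126) - 48677) = √((-3 + (207/4354)*(-95) + (207/4354)*126) - 48677) = √((-3 - 19665/4354 + 1863/311) - 48677) = √(-6645/4354 - 48677) = √(-211946303/4354) = I*√922814203262/4354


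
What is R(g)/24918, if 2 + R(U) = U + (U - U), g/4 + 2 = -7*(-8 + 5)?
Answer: 37/12459 ≈ 0.0029697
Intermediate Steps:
g = 76 (g = -8 + 4*(-7*(-8 + 5)) = -8 + 4*(-7*(-3)) = -8 + 4*21 = -8 + 84 = 76)
R(U) = -2 + U (R(U) = -2 + (U + (U - U)) = -2 + (U + 0) = -2 + U)
R(g)/24918 = (-2 + 76)/24918 = 74*(1/24918) = 37/12459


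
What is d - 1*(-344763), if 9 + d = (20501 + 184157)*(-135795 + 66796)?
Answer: -14120852588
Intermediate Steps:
d = -14121197351 (d = -9 + (20501 + 184157)*(-135795 + 66796) = -9 + 204658*(-68999) = -9 - 14121197342 = -14121197351)
d - 1*(-344763) = -14121197351 - 1*(-344763) = -14121197351 + 344763 = -14120852588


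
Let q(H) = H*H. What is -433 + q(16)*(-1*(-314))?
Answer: 79951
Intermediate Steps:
q(H) = H²
-433 + q(16)*(-1*(-314)) = -433 + 16²*(-1*(-314)) = -433 + 256*314 = -433 + 80384 = 79951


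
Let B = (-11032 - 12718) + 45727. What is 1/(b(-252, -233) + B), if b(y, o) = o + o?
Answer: 1/21511 ≈ 4.6488e-5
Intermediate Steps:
B = 21977 (B = -23750 + 45727 = 21977)
b(y, o) = 2*o
1/(b(-252, -233) + B) = 1/(2*(-233) + 21977) = 1/(-466 + 21977) = 1/21511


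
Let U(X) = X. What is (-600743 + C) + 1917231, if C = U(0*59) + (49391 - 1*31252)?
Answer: 1334627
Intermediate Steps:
C = 18139 (C = 0*59 + (49391 - 1*31252) = 0 + (49391 - 31252) = 0 + 18139 = 18139)
(-600743 + C) + 1917231 = (-600743 + 18139) + 1917231 = -582604 + 1917231 = 1334627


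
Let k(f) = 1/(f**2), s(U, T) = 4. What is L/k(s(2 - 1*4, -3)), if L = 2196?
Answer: 35136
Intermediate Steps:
k(f) = f**(-2)
L/k(s(2 - 1*4, -3)) = 2196/(4**(-2)) = 2196/(1/16) = 2196*16 = 35136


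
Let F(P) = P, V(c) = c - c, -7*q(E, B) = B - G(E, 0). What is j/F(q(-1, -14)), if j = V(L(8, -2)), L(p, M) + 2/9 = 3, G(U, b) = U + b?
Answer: 0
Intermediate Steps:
L(p, M) = 25/9 (L(p, M) = -2/9 + 3 = 25/9)
q(E, B) = -B/7 + E/7 (q(E, B) = -(B - (E + 0))/7 = -(B - E)/7 = -B/7 + E/7)
V(c) = 0
j = 0
j/F(q(-1, -14)) = 0/(-1/7*(-14) + (1/7)*(-1)) = 0/(2 - 1/7) = 0/(13/7) = 0*(7/13) = 0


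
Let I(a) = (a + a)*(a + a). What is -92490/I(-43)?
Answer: -46245/3698 ≈ -12.505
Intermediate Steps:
I(a) = 4*a**2 (I(a) = (2*a)*(2*a) = 4*a**2)
-92490/I(-43) = -92490/(4*(-43)**2) = -92490/(4*1849) = -92490/7396 = -92490*1/7396 = -46245/3698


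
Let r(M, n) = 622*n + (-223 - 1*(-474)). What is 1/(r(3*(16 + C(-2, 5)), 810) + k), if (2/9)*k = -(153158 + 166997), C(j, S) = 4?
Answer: -2/1873253 ≈ -1.0677e-6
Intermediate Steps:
r(M, n) = 251 + 622*n (r(M, n) = 622*n + (-223 + 474) = 622*n + 251 = 251 + 622*n)
k = -2881395/2 (k = 9*(-(153158 + 166997))/2 = 9*(-1*320155)/2 = (9/2)*(-320155) = -2881395/2 ≈ -1.4407e+6)
1/(r(3*(16 + C(-2, 5)), 810) + k) = 1/((251 + 622*810) - 2881395/2) = 1/((251 + 503820) - 2881395/2) = 1/(504071 - 2881395/2) = 1/(-1873253/2) = -2/1873253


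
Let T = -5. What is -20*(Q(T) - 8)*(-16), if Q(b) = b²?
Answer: 5440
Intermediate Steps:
-20*(Q(T) - 8)*(-16) = -20*((-5)² - 8)*(-16) = -20*(25 - 8)*(-16) = -20*17*(-16) = -340*(-16) = 5440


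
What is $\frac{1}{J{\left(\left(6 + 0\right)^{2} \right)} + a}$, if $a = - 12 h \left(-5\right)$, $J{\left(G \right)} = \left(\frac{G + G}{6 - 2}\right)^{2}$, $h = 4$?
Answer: $\frac{1}{564} \approx 0.0017731$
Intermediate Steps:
$J{\left(G \right)} = \frac{G^{2}}{4}$ ($J{\left(G \right)} = \left(\frac{2 G}{4}\right)^{2} = \left(2 G \frac{1}{4}\right)^{2} = \left(\frac{G}{2}\right)^{2} = \frac{G^{2}}{4}$)
$a = 240$ ($a = \left(-12\right) 4 \left(-5\right) = \left(-48\right) \left(-5\right) = 240$)
$\frac{1}{J{\left(\left(6 + 0\right)^{2} \right)} + a} = \frac{1}{\frac{\left(\left(6 + 0\right)^{2}\right)^{2}}{4} + 240} = \frac{1}{\frac{\left(6^{2}\right)^{2}}{4} + 240} = \frac{1}{\frac{36^{2}}{4} + 240} = \frac{1}{\frac{1}{4} \cdot 1296 + 240} = \frac{1}{324 + 240} = \frac{1}{564}$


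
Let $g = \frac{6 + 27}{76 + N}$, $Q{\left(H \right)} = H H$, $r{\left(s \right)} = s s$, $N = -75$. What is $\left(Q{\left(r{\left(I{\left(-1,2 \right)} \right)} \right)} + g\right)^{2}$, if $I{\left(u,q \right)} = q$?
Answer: $2401$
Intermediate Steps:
$r{\left(s \right)} = s^{2}$
$Q{\left(H \right)} = H^{2}$
$g = 33$ ($g = \frac{6 + 27}{76 - 75} = \frac{33}{1} = 33 \cdot 1 = 33$)
$\left(Q{\left(r{\left(I{\left(-1,2 \right)} \right)} \right)} + g\right)^{2} = \left(\left(2^{2}\right)^{2} + 33\right)^{2} = \left(4^{2} + 33\right)^{2} = \left(16 + 33\right)^{2} = 49^{2} = 2401$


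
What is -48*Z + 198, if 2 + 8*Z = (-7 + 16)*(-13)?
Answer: 912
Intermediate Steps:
Z = -119/8 (Z = -¼ + ((-7 + 16)*(-13))/8 = -¼ + (9*(-13))/8 = -¼ + (⅛)*(-117) = -¼ - 117/8 = -119/8 ≈ -14.875)
-48*Z + 198 = -48*(-119/8) + 198 = 714 + 198 = 912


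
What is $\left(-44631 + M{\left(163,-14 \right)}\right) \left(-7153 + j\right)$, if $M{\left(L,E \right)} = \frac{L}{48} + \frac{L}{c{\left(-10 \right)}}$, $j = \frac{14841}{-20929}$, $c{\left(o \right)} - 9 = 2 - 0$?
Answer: $\frac{1763368288748939}{5525256} \approx 3.1915 \cdot 10^{8}$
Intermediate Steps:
$c{\left(o \right)} = 11$ ($c{\left(o \right)} = 9 + \left(2 - 0\right) = 9 + \left(2 + 0\right) = 9 + 2 = 11$)
$j = - \frac{14841}{20929}$ ($j = 14841 \left(- \frac{1}{20929}\right) = - \frac{14841}{20929} \approx -0.70911$)
$M{\left(L,E \right)} = \frac{59 L}{528}$ ($M{\left(L,E \right)} = \frac{L}{48} + \frac{L}{11} = \frac{59 L}{528}$)
$\left(-44631 + M{\left(163,-14 \right)}\right) \left(-7153 + j\right) = \left(-44631 + \frac{59}{528} \cdot 163\right) \left(-7153 - \frac{14841}{20929}\right) = \left(-44631 + \frac{9617}{528}\right) \left(- \frac{149719978}{20929}\right) = \left(- \frac{23555551}{528}\right) \left(- \frac{149719978}{20929}\right) = \frac{1763368288748939}{5525256}$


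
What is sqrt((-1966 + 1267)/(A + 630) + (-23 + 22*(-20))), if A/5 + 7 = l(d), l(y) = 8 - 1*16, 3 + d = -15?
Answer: 8*I*sqrt(248270)/185 ≈ 21.547*I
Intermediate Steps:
d = -18 (d = -3 - 15 = -18)
l(y) = -8 (l(y) = 8 - 16 = -8)
A = -75 (A = -35 + 5*(-8) = -35 - 40 = -75)
sqrt((-1966 + 1267)/(A + 630) + (-23 + 22*(-20))) = sqrt((-1966 + 1267)/(-75 + 630) + (-23 + 22*(-20))) = sqrt(-699/555 + (-23 - 440)) = sqrt(-699*1/555 - 463) = sqrt(-233/185 - 463) = sqrt(-85888/185) = 8*I*sqrt(248270)/185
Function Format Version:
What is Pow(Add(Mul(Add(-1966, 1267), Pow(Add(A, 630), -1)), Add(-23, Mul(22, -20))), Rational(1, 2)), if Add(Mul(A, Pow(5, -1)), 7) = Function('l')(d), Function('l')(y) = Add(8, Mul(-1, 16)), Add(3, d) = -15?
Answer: Mul(Rational(8, 185), I, Pow(248270, Rational(1, 2))) ≈ Mul(21.547, I)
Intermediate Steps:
d = -18 (d = Add(-3, -15) = -18)
Function('l')(y) = -8 (Function('l')(y) = Add(8, -16) = -8)
A = -75 (A = Add(-35, Mul(5, -8)) = Add(-35, -40) = -75)
Pow(Add(Mul(Add(-1966, 1267), Pow(Add(A, 630), -1)), Add(-23, Mul(22, -20))), Rational(1, 2)) = Pow(Add(Mul(Add(-1966, 1267), Pow(Add(-75, 630), -1)), Add(-23, Mul(22, -20))), Rational(1, 2)) = Pow(Add(Mul(-699, Pow(555, -1)), Add(-23, -440)), Rational(1, 2)) = Pow(Add(Mul(-699, Rational(1, 555)), -463), Rational(1, 2)) = Pow(Add(Rational(-233, 185), -463), Rational(1, 2)) = Pow(Rational(-85888, 185), Rational(1, 2)) = Mul(Rational(8, 185), I, Pow(248270, Rational(1, 2)))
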